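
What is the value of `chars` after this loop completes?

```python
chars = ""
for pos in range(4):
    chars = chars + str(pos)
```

Concatenate digits 0 to 3
`chars` takes the values: "" → "0" → "01" → "012" → "0123"

Answer: "0123"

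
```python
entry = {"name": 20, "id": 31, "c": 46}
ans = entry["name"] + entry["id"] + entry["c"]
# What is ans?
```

Trace:
`entry = {"name": 20, "id": 31, "c": 46}` → entry = {'name': 20, 'id': 31, 'c': 46}
`ans = entry["name"] + entry["id"] + entry["c"]` → ans = 97
So ans = 97

Answer: 97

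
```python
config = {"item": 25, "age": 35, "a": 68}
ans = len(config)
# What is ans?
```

Trace:
`config = {"item": 25, "age": 35, "a": 68}` → config = {'item': 25, 'age': 35, 'a': 68}
`ans = len(config)` → ans = 3
So ans = 3

Answer: 3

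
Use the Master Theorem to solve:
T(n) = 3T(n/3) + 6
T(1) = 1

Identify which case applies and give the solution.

a=3, b=3, f(n)=6. log_3(3) = 1. Since c=0 < 1, Case 1 applies: T(n) = Θ(n^log_b(a)) = O(n).

Answer: O(n) - Case 1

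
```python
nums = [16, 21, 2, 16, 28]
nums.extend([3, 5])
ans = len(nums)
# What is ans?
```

Trace:
`nums = [16, 21, 2, 16, 28]` → nums = [16, 21, 2, 16, 28]
`nums.extend([3, 5])` → nums = [16, 21, 2, 16, 28, 3, 5]
`ans = len(nums)` → ans = 7
So ans = 7

Answer: 7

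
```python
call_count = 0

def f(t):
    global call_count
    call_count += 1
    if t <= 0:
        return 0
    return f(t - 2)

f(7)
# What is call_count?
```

Linear recursion stepping by 2: 5 calls from t=7 down to ≤0.

Answer: 5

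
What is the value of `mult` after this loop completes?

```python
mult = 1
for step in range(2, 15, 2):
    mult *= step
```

Product of even numbers 2 to 14
`mult` takes the values: 1 → 2 → 8 → 48 → 384 → 3840 → 46080 → 645120

Answer: 645120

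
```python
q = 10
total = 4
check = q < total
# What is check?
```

Trace:
`q = 10` → q = 10
`total = 4` → total = 4
`check = q < total` → check = False
So check = False

Answer: False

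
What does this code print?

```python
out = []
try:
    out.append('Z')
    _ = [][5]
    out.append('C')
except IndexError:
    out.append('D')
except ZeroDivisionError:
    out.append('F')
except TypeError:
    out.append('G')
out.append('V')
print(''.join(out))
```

Execution trace: 'Z' (try body) → 'D' (except IndexError) → 'V' (after the try/except). Output: ZDV

Answer: ZDV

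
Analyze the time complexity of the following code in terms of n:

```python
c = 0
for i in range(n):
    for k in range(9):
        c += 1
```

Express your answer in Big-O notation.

Each loop level contributes: n × 1. Multiplying the contributions gives O(n).

Answer: O(n)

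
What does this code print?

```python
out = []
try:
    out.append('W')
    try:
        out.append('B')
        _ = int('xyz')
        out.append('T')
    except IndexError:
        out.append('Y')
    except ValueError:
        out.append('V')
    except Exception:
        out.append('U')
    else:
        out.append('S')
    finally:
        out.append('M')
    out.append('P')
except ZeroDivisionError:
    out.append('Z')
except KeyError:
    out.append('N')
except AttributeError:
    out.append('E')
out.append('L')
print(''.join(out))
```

Execution trace: 'W' (try body) → 'B' (inner try body) → 'V' (inner except ValueError) → 'M' (inner finally) → 'P' (try body, no exception) → 'L' (after the try/except). Output: WBVMPL

Answer: WBVMPL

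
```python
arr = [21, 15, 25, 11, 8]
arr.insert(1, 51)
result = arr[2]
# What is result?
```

Trace:
`arr = [21, 15, 25, 11, 8]` → arr = [21, 15, 25, 11, 8]
`arr.insert(1, 51)` → arr = [21, 51, 15, 25, 11, 8]
`result = arr[2]` → result = 15
So result = 15

Answer: 15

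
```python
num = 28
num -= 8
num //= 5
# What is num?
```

Trace:
`num = 28` → num = 28
`num -= 8` → num = 20
`num //= 5` → num = 4
So num = 4

Answer: 4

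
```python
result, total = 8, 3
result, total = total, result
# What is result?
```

Trace:
`result, total = 8, 3` → result = 8; total = 3
`result, total = total, result` → result = 3; total = 8
So result = 3

Answer: 3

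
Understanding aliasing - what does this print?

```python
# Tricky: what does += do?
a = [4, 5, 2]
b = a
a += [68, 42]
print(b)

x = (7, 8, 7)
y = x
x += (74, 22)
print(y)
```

Key concept: += behavior differs for mutable vs immutable.
Step by step:
`a = [4, 5, 2]` → a = [4, 5, 2]
`b = a` → b = [4, 5, 2] (same object as a)
`a += [68, 42]` → a = [4, 5, 2, 68, 42] (same object as b); b = [4, 5, 2, 68, 42] (same object as a)
`print(b)` → prints [4, 5, 2, 68, 42]
`x = (7, 8, 7)` → x = (7, 8, 7)
`y = x` → y = (7, 8, 7)
`x += (74, 22)` → x = (7, 8, 7, 74, 22)
`print(y)` → prints (7, 8, 7)

Answer:
[4, 5, 2, 68, 42]
(7, 8, 7)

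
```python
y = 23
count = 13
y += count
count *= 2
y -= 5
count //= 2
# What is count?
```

Trace:
`y = 23` → y = 23
`count = 13` → count = 13
`y += count` → y = 36
`count *= 2` → count = 26
`y -= 5` → y = 31
`count //= 2` → count = 13
So count = 13

Answer: 13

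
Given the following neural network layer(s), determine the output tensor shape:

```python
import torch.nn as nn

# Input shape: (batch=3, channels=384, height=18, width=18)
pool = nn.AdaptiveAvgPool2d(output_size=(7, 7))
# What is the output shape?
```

Input: (3, 384, 18, 18) -> Output: (3, 384, 7, 7)

Answer: (3, 384, 7, 7)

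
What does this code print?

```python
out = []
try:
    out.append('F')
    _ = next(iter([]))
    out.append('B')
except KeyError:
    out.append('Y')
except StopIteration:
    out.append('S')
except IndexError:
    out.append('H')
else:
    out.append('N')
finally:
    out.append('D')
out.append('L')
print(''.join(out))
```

Execution trace: 'F' (try body) → 'S' (except StopIteration) → 'D' (finally) → 'L' (after the try/except). Output: FSDL

Answer: FSDL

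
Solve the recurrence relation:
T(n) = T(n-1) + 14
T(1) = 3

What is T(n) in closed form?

Unrolling: T(n) = T(1) + 14·(n-1) = 3 + 14(n-1) = 14n - 11.

Answer: T(n) = 14n - 11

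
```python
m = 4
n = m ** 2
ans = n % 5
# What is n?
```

Trace:
`m = 4` → m = 4
`n = m ** 2` → n = 16
`ans = n % 5` → ans = 1
So n = 16

Answer: 16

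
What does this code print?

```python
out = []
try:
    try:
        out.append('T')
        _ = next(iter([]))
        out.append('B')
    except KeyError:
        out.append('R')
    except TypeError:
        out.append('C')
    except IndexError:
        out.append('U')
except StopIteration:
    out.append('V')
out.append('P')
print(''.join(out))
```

Execution trace: 'T' (try body) → 'V' (outer except StopIteration) → 'P' (after the try/except). Output: TVP

Answer: TVP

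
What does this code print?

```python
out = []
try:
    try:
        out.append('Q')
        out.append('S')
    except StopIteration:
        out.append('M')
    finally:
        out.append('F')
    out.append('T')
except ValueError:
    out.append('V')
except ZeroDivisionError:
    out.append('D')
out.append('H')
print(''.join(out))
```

Execution trace: 'Q' (inner try body) → 'S' (inner try body, no exception) → 'F' (inner finally) → 'T' (try body, no exception) → 'H' (after the try/except). Output: QSFTH

Answer: QSFTH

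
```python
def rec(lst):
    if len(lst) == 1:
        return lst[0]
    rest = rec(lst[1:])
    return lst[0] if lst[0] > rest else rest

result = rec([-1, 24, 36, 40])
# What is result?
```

Recursive max over [-1, 24, 36, 40] = 40

Answer: 40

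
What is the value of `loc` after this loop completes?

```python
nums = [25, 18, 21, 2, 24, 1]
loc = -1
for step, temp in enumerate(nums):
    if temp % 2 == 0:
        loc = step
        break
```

First even number index in [25, 18, 21, 2, 24, 1]
`loc` takes the values: -1 → 1

Answer: 1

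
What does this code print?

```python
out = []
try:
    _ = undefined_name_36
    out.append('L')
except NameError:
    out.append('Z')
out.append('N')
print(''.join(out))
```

Execution trace: 'Z' (except NameError) → 'N' (after the try/except). Output: ZN

Answer: ZN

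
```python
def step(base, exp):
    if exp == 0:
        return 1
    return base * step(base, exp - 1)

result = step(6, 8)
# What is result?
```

step(6, 8) = 6 * 6 * 6 * 6 * 6 * 6 * 6 * 6 = 1679616

Answer: 1679616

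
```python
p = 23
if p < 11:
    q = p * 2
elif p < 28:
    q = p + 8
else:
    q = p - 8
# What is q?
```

Trace:
`p = 23` → p = 23
`if p < 11: ...` → p < 11 is False, p < 28 is True → q = 31
So q = 31

Answer: 31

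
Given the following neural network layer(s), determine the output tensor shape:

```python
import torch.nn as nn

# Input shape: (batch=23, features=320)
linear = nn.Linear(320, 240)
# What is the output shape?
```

Input: (23, 320) -> Output: (23, 240)

Answer: (23, 240)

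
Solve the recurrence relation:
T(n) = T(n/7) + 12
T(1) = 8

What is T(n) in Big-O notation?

Each step divides n by 7 and adds 12. After log_7(n) steps we reach T(1)=8. So T(n) = 12·log_7(n) + 8 = O(log n).

Answer: O(log n)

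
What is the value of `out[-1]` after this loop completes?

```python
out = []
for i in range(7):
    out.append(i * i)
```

Last element of squares 0 to 6
`out` takes the values: [] → [0] → [0, 1] → [0, 1, 4] → [0, 1, 4, 9] → [0, 1, 4, 9, 16] → [0, 1, 4, 9, 16, 25] → [0, 1, 4, 9, 16, 25, 36]
So `out[-1]` = 36

Answer: 36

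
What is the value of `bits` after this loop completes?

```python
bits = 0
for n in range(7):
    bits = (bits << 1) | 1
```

Build 7 consecutive 1-bits: 0b1111111
`bits` takes the values: 0 → 1 → 3 → 7 → 15 → 31 → 63 → 127

Answer: 127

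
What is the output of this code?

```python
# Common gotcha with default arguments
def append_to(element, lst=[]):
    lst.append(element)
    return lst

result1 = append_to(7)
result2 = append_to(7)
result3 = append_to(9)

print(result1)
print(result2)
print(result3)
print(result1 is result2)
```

Key concept: mutable default argument gotcha.
Step by step:
`result1 = append_to(7)` → result1 = [7]
`result2 = append_to(7)` → result1 = [7, 7] (same object as result2); result2 = [7, 7] (same object as result1)
`result3 = append_to(9)` → result1 = [7, 7, 9] (same object as result2, result3); result2 = [7, 7, 9] (same object as result1, result3); result3 = [7, 7, 9] (same object as result1, result2)
`print(result1)` → prints [7, 7, 9]
`print(result2)` → prints [7, 7, 9]
`print(result3)` → prints [7, 7, 9]
`print(result1 is result2)` → prints True

Answer:
[7, 7, 9]
[7, 7, 9]
[7, 7, 9]
True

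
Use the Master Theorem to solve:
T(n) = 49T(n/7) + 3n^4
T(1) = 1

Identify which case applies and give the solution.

a=49, b=7, f(n)=3n^4. log_7(49) = 2. Since c=4 > 2 and the regularity condition holds (49(n/7)^4 = (49/7^4)n^4 with 49/7^4 < 1), Case 3 applies: T(n) = Θ(f(n)) = O(n^4).

Answer: O(n^4) - Case 3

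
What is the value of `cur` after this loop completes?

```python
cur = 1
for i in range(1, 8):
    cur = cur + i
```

Start at 1, add 1 through 7
`cur` takes the values: 1 → 2 → 4 → 7 → 11 → 16 → 22 → 29

Answer: 29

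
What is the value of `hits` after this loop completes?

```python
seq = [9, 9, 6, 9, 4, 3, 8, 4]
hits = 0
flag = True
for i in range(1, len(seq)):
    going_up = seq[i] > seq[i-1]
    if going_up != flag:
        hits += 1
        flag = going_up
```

Count direction changes in [9, 9, 6, 9, 4, 3, 8, 4]
`hits` takes the values: 0 → 1 → 2 → 3 → 4 → 5

Answer: 5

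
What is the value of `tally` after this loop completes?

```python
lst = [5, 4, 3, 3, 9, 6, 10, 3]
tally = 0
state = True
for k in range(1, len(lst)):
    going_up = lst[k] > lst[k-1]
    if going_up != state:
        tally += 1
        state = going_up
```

Count direction changes in [5, 4, 3, 3, 9, 6, 10, 3]
`tally` takes the values: 0 → 1 → 2 → 3 → 4 → 5

Answer: 5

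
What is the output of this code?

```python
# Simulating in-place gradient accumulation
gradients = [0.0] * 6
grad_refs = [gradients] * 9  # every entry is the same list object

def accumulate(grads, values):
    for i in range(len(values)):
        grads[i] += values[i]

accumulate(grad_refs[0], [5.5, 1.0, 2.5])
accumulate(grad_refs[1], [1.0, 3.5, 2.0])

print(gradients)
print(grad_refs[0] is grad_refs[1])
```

Key concept: gradient accumulation aliasing.
Step by step:
`gradients = [0.0] * 6` → gradients = [0.0, 0.0, 0.0, 0.0, 0.0, 0.0]
`grad_refs = [gradients] * 9` → grad_refs = [[0.0, 0.0, 0.0, 0.0, 0.0, 0.0], [0.0, 0.0, 0.0, 0.0, 0.0, 0.0], [0.0, 0.0, 0.0, 0.0, 0.0, 0.0], [0.0, 0.0, 0.0, 0.0, 0.0, 0.0], [0.0, 0.0, 0.0, 0.0, 0.0, 0.0], [0.0, 0.0, 0.0, 0.0, 0.0, 0.0], [0.0, 0.0, 0.0, 0.0, 0.0, 0.0], [0.0, 0.0, 0.0, 0.0, 0.0, 0.0], [0.0, 0.0, 0.0, 0.0, 0.0, 0.0]]
`accumulate(grad_refs[0], [5.5, 1.0, 2.5])` → gradients = [5.5, 1.0, 2.5, 0.0, 0.0, 0.0]; grad_refs = [[5.5, 1.0, 2.5, 0.0, 0.0, 0.0], [5.5, 1.0, 2.5, 0.0, 0.0, 0.0], [5.5, 1.0, 2.5, 0.0, 0.0, 0.0], [5.5, 1.0, 2.5, 0.0, 0.0, 0.0], [5.5, 1.0, 2.5, 0.0, 0.0, 0.0], [5.5, 1.0, 2.5, 0.0, 0.0, 0.0], [5.5, 1.0, 2.5, 0.0, 0.0, 0.0], [5.5, 1.0, 2.5, 0.0, 0.0, 0.0], [5.5, 1.0, 2.5, 0.0, 0.0, 0.0]]
`accumulate(grad_refs[1], [1.0, 3.5, 2.0])` → gradients = [6.5, 4.5, 4.5, 0.0, 0.0, 0.0]; grad_refs = [[6.5, 4.5, 4.5, 0.0, 0.0, 0.0], [6.5, 4.5, 4.5, 0.0, 0.0, 0.0], [6.5, 4.5, 4.5, 0.0, 0.0, 0.0], [6.5, 4.5, 4.5, 0.0, 0.0, 0.0], [6.5, 4.5, 4.5, 0.0, 0.0, 0.0], [6.5, 4.5, 4.5, 0.0, 0.0, 0.0], [6.5, 4.5, 4.5, 0.0, 0.0, 0.0], [6.5, 4.5, 4.5, 0.0, 0.0, 0.0], [6.5, 4.5, 4.5, 0.0, 0.0, 0.0]]
`print(gradients)` → prints [6.5, 4.5, 4.5, 0.0, 0.0, 0.0]
`print(grad_refs[0] is grad_refs[1])` → prints True

Answer:
[6.5, 4.5, 4.5, 0.0, 0.0, 0.0]
True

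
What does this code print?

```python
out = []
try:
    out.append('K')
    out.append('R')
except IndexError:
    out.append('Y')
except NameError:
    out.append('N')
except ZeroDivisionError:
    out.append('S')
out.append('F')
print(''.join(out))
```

Execution trace: 'K' (try body) → 'R' (try body, no exception) → 'F' (after the try/except). Output: KRF

Answer: KRF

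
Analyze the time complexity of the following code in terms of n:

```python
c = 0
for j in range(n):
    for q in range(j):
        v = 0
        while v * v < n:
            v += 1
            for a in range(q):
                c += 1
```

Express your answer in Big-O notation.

Each loop level contributes: n × n × √n × n. Multiplying the contributions gives O(n^3√n).

Answer: O(n^3√n)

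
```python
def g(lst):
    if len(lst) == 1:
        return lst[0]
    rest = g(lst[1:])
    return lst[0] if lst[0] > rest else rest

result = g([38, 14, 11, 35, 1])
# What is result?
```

Recursive max over [38, 14, 11, 35, 1] = 38

Answer: 38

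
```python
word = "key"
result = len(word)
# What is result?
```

Trace:
`word = "key"` → word = 'key'
`result = len(word)` → result = 3
So result = 3

Answer: 3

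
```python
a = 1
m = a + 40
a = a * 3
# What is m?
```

Trace:
`a = 1` → a = 1
`m = a + 40` → m = 41
`a = a * 3` → a = 3
So m = 41

Answer: 41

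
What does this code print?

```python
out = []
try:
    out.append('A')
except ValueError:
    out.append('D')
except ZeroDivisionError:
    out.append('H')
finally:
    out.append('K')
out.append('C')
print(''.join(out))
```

Execution trace: 'A' (try body, no exception) → 'K' (finally) → 'C' (after the try/except). Output: AKC

Answer: AKC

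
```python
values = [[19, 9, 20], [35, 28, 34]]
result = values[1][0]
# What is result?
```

Trace:
`values = [[19, 9, 20], [35, 28, 34]]` → values = [[19, 9, 20], [35, 28, 34]]
`result = values[1][0]` → result = 35
So result = 35

Answer: 35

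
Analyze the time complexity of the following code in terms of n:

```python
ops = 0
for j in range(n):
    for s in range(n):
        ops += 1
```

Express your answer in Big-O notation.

Each loop level contributes: n × n. Multiplying the contributions gives O(n^2).

Answer: O(n^2)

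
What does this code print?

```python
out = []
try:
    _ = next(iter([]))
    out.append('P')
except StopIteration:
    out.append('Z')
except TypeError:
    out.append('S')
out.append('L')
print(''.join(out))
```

Execution trace: 'Z' (except StopIteration) → 'L' (after the try/except). Output: ZL

Answer: ZL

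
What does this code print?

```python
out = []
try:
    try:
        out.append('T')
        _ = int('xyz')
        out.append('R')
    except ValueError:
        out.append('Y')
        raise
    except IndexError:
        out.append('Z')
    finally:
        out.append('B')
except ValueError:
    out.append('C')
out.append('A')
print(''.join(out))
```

Execution trace: 'T' (try body) → 'Y' (except ValueError) → 'B' (finally) → 'C' (outer except ValueError) → 'A' (after the try/except). Output: TYBCA

Answer: TYBCA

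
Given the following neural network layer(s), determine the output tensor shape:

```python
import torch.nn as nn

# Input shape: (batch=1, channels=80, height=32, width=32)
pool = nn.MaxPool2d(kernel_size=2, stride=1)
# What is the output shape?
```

Input: (1, 80, 32, 32) -> Output: (1, 80, 31, 31)

Answer: (1, 80, 31, 31)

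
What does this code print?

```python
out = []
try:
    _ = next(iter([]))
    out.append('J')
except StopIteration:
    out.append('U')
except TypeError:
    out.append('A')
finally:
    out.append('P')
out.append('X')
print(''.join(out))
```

Execution trace: 'U' (except StopIteration) → 'P' (finally) → 'X' (after the try/except). Output: UPX

Answer: UPX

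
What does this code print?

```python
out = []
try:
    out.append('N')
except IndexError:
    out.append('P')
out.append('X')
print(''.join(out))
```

Execution trace: 'N' (try body, no exception) → 'X' (after the try/except). Output: NX

Answer: NX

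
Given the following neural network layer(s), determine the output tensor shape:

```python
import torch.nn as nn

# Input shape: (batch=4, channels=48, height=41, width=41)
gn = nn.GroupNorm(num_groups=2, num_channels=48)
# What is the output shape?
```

Input: (4, 48, 41, 41) -> Output: (4, 48, 41, 41)

Answer: (4, 48, 41, 41)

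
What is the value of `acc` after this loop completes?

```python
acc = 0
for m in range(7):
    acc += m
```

Sum of 0 to 6 = 21
`acc` takes the values: 0 → 1 → 3 → 6 → 10 → 15 → 21

Answer: 21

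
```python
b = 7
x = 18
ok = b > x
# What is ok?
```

Trace:
`b = 7` → b = 7
`x = 18` → x = 18
`ok = b > x` → ok = False
So ok = False

Answer: False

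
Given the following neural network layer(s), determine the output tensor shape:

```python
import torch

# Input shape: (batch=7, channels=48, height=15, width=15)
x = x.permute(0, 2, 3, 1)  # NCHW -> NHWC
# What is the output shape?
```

Input: (7, 48, 15, 15) -> Output: (7, 15, 15, 48)

Answer: (7, 15, 15, 48)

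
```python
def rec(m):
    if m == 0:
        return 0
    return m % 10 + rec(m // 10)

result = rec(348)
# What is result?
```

Sum of digits of 348: 8 + 4 + 3 = 15

Answer: 15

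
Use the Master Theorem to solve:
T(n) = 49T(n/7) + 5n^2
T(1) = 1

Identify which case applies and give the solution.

a=49, b=7, f(n)=5n^2. log_7(49) = 2. Since c=2 = 2, Case 2 applies: T(n) = Θ(n^log_b(a) · log n) = O(n^2 log n).

Answer: O(n^2 log n) - Case 2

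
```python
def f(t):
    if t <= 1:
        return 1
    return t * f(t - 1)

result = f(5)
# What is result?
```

f(5) = 5 * 4 * 3 * 2 * 1 = 120

Answer: 120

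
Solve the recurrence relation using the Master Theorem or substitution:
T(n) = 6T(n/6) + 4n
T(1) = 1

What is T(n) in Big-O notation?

By Master Theorem: a=6, b=6, f(n)=4n. Since log_6(6) = 1 and f(n) = Θ(n^1), Case 2 applies. T(n) = O(n log n).

Answer: O(n log n)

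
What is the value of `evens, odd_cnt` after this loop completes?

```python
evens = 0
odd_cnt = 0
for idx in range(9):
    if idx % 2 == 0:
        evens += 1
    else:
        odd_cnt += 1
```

Count evens and odds in range(9)
`evens, odd_cnt` takes the values: (0, 0) → (1, 0) → (1, 1) → (2, 1) → (2, 2) → (3, 2) → (3, 3) → (4, 3) → (4, 4) → (5, 4)

Answer: 5, 4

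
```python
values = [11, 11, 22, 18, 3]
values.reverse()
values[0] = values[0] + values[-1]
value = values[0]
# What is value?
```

Trace:
`values = [11, 11, 22, 18, 3]` → values = [11, 11, 22, 18, 3]
`values.reverse()` → values = [3, 18, 22, 11, 11]
`values[0] = values[0] + values[-1]` → values = [14, 18, 22, 11, 11]
`value = values[0]` → value = 14
So value = 14

Answer: 14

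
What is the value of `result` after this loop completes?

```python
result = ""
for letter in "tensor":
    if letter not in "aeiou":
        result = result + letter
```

Remove vowels from 'tensor'
`result` takes the values: "" → "t" → "tn" → "tns" → "tnsr"

Answer: "tnsr"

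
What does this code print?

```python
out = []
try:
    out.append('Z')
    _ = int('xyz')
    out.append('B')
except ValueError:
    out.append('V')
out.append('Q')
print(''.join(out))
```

Execution trace: 'Z' (try body) → 'V' (except ValueError) → 'Q' (after the try/except). Output: ZVQ

Answer: ZVQ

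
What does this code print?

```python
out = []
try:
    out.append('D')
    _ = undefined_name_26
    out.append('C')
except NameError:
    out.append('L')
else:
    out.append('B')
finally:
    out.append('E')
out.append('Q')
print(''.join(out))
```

Execution trace: 'D' (try body) → 'L' (except NameError) → 'E' (finally) → 'Q' (after the try/except). Output: DLEQ

Answer: DLEQ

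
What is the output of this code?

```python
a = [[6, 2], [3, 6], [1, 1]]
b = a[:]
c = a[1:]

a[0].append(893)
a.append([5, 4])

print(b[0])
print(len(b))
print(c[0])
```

Key concept: slice with nested mutation.
Step by step:
`a = [[6, 2], [3, 6], [1, 1]]` → a = [[6, 2], [3, 6], [1, 1]]
`b = a[:]` → b = [[6, 2], [3, 6], [1, 1]]
`c = a[1:]` → c = [[3, 6], [1, 1]]
`a[0].append(893)` → a = [[6, 2, 893], [3, 6], [1, 1]]; b = [[6, 2, 893], [3, 6], [1, 1]]
`a.append([5, 4])` → a = [[6, 2, 893], [3, 6], [1, 1], [5, 4]]
`print(b[0])` → prints [6, 2, 893]
`print(len(b))` → prints 3
`print(c[0])` → prints [3, 6]

Answer:
[6, 2, 893]
3
[3, 6]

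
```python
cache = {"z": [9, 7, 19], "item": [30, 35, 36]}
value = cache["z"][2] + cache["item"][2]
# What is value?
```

Trace:
`cache = {"z": [9, 7, 19], "item": [30, 35, 36]}` → cache = {'z': [9, 7, 19], 'item': [30, 35, 36]}
`value = cache["z"][2] + cache["item"][2]` → value = 55
So value = 55

Answer: 55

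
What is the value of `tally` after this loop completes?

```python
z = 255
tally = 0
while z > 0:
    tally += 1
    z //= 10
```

Count digits by repeated division by 10
`tally` takes the values: 0 → 1 → 2 → 3

Answer: 3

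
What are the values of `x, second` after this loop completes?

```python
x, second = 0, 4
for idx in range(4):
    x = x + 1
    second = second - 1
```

x goes 0→4, second goes 4→0
`x, second` takes the values: (0, 4) → (1, 4) → (1, 3) → (2, 3) → (2, 2) → (3, 2) → (3, 1) → (4, 1) → (4, 0)

Answer: 4, 0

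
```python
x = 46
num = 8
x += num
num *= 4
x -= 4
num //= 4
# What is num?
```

Trace:
`x = 46` → x = 46
`num = 8` → num = 8
`x += num` → x = 54
`num *= 4` → num = 32
`x -= 4` → x = 50
`num //= 4` → num = 8
So num = 8

Answer: 8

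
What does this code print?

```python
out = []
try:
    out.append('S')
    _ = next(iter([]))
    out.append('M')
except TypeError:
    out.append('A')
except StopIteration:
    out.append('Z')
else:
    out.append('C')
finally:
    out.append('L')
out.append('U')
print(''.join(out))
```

Execution trace: 'S' (try body) → 'Z' (except StopIteration) → 'L' (finally) → 'U' (after the try/except). Output: SZLU

Answer: SZLU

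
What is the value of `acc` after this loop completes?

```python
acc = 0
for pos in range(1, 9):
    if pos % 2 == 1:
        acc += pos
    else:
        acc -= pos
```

Add odd, subtract even
`acc` takes the values: 0 → 1 → -1 → 2 → -2 → 3 → -3 → 4 → -4

Answer: -4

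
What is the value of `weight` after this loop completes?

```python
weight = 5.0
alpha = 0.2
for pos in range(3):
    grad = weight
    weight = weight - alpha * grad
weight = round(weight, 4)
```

Gradient descent: w = 5.0 * (1 - 0.2)^3
`weight` takes the values: 5.0 → 4.0 → 3.2 → 2.56

Answer: 2.56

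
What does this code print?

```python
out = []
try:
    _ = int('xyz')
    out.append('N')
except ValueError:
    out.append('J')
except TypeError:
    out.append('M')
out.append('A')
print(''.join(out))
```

Execution trace: 'J' (except ValueError) → 'A' (after the try/except). Output: JA

Answer: JA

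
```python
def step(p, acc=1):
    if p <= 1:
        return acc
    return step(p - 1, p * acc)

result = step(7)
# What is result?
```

Accumulator trace (n, acc): (7, 1) -> (6, 7) -> (5, 42) -> (4, 210) -> (3, 840) -> (2, 2520) -> (1, 5040) -> return 5040

Answer: 5040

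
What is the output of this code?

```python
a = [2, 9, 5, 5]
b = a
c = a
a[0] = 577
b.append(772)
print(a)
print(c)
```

Key concept: multiple aliases.
Step by step:
`a = [2, 9, 5, 5]` → a = [2, 9, 5, 5]
`b = a` → b = [2, 9, 5, 5] (same object as a)
`c = a` → c = [2, 9, 5, 5] (same object as a, b)
`a[0] = 577` → a = [577, 9, 5, 5] (same object as b, c); b = [577, 9, 5, 5] (same object as a, c); c = [577, 9, 5, 5] (same object as a, b)
`b.append(772)` → a = [577, 9, 5, 5, 772] (same object as b, c); b = [577, 9, 5, 5, 772] (same object as a, c); c = [577, 9, 5, 5, 772] (same object as a, b)
`print(a)` → prints [577, 9, 5, 5, 772]
`print(c)` → prints [577, 9, 5, 5, 772]

Answer:
[577, 9, 5, 5, 772]
[577, 9, 5, 5, 772]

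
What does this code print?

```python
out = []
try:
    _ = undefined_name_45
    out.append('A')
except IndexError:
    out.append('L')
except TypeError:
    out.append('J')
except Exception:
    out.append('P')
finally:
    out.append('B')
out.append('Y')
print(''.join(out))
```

Execution trace: 'P' (except Exception) → 'B' (finally) → 'Y' (after the try/except). Output: PBY

Answer: PBY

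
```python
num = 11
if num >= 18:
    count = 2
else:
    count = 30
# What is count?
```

Trace:
`num = 11` → num = 11
`if num >= 18: ...` → num >= 18 is False, take else branch → count = 30
So count = 30

Answer: 30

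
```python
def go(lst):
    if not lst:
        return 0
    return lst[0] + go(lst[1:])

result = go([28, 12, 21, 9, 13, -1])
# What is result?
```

28 + 12 + 21 + 9 + 13 + (-1) + 0 = 82

Answer: 82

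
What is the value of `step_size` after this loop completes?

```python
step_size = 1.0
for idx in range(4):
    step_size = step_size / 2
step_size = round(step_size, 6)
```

Halving LR 4 times: 1 / 2^4
`step_size` takes the values: 1.0 → 0.5 → 0.25 → 0.125 → 0.0625

Answer: 0.0625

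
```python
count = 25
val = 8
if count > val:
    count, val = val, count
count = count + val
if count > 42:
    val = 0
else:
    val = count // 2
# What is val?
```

Trace:
`count = 25` → count = 25
`val = 8` → val = 8
`if count > val: ...` → count > val is True → count = 8; val = 25
`count = count + val` → count = 33
`if count > 42: ...` → count > 42 is False, take else branch → val = 16
So val = 16

Answer: 16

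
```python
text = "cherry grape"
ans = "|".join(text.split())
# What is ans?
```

Trace:
`text = "cherry grape"` → text = 'cherry grape'
`ans = "|".join(text.split())` → ans = 'cherry|grape'
So ans = 'cherry|grape'

Answer: 'cherry|grape'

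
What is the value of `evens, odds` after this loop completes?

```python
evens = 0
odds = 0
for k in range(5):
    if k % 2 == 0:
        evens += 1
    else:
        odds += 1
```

Count evens and odds in range(5)
`evens, odds` takes the values: (0, 0) → (1, 0) → (1, 1) → (2, 1) → (2, 2) → (3, 2)

Answer: 3, 2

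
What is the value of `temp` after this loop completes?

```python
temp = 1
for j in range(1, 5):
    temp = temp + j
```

Start at 1, add 1 through 4
`temp` takes the values: 1 → 2 → 4 → 7 → 11

Answer: 11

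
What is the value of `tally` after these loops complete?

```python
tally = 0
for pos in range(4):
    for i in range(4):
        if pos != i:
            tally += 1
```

4² - 4 (exclude diagonal)
`tally` takes the values: 0 → 1 → 2 → 3 → 4 → 5 → 6 → 7 → 8 → 9 → 10 → 11 → 12

Answer: 12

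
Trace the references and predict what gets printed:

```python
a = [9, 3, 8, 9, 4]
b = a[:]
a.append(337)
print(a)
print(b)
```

Key concept: slice [:] creates copy.
Step by step:
`a = [9, 3, 8, 9, 4]` → a = [9, 3, 8, 9, 4]
`b = a[:]` → b = [9, 3, 8, 9, 4]
`a.append(337)` → a = [9, 3, 8, 9, 4, 337]
`print(a)` → prints [9, 3, 8, 9, 4, 337]
`print(b)` → prints [9, 3, 8, 9, 4]

Answer:
[9, 3, 8, 9, 4, 337]
[9, 3, 8, 9, 4]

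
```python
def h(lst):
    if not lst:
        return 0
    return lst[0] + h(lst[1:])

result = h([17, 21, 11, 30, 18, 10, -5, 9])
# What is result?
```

17 + 21 + 11 + 30 + 18 + 10 + (-5) + 9 + 0 = 111

Answer: 111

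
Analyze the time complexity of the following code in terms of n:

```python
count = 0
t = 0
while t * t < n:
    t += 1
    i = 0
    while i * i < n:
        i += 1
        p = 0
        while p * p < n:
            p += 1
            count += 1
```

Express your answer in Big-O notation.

Each loop level contributes: √n × √n × √n. Multiplying the contributions gives O(n√n).

Answer: O(n√n)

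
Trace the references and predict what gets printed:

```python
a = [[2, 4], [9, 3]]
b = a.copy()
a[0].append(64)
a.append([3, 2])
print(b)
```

Key concept: shallow copy with nested lists.
Step by step:
`a = [[2, 4], [9, 3]]` → a = [[2, 4], [9, 3]]
`b = a.copy()` → b = [[2, 4], [9, 3]]
`a[0].append(64)` → a = [[2, 4, 64], [9, 3]]; b = [[2, 4, 64], [9, 3]]
`a.append([3, 2])` → a = [[2, 4, 64], [9, 3], [3, 2]]
`print(b)` → prints [[2, 4, 64], [9, 3]]

Answer: [[2, 4, 64], [9, 3]]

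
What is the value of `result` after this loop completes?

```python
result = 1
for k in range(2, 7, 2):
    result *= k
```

Product of even numbers 2 to 6
`result` takes the values: 1 → 2 → 8 → 48

Answer: 48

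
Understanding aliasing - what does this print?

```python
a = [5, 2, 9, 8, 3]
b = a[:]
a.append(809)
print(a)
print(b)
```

Key concept: slice [:] creates copy.
Step by step:
`a = [5, 2, 9, 8, 3]` → a = [5, 2, 9, 8, 3]
`b = a[:]` → b = [5, 2, 9, 8, 3]
`a.append(809)` → a = [5, 2, 9, 8, 3, 809]
`print(a)` → prints [5, 2, 9, 8, 3, 809]
`print(b)` → prints [5, 2, 9, 8, 3]

Answer:
[5, 2, 9, 8, 3, 809]
[5, 2, 9, 8, 3]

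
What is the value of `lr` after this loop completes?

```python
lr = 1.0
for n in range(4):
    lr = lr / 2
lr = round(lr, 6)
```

Halving LR 4 times: 1 / 2^4
`lr` takes the values: 1.0 → 0.5 → 0.25 → 0.125 → 0.0625

Answer: 0.0625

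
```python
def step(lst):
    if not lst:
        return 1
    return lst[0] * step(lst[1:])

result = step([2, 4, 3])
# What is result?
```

Product over [2, 4, 3] = 2 * 4 * 3 = 24

Answer: 24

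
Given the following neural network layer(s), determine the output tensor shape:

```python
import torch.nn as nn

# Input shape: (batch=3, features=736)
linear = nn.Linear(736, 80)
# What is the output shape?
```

Input: (3, 736) -> Output: (3, 80)

Answer: (3, 80)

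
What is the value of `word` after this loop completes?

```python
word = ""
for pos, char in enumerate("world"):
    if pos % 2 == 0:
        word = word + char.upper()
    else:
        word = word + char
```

Uppercase even positions in 'world'
`word` takes the values: "" → "W" → "Wo" → "WoR" → "WoRl" → "WoRlD"

Answer: "WoRlD"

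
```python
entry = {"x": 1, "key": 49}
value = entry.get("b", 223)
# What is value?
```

Trace:
`entry = {"x": 1, "key": 49}` → entry = {'x': 1, 'key': 49}
`value = entry.get("b", 223)` → value = 223
So value = 223

Answer: 223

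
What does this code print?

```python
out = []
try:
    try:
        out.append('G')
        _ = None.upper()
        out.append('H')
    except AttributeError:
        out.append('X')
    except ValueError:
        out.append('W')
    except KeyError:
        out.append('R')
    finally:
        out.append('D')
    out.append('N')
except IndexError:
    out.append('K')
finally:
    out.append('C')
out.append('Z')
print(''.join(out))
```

Execution trace: 'G' (inner try body) → 'X' (inner except AttributeError) → 'D' (inner finally) → 'N' (try body, no exception) → 'C' (finally) → 'Z' (after the try/except). Output: GXDNCZ

Answer: GXDNCZ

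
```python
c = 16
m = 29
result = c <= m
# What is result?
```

Trace:
`c = 16` → c = 16
`m = 29` → m = 29
`result = c <= m` → result = True
So result = True

Answer: True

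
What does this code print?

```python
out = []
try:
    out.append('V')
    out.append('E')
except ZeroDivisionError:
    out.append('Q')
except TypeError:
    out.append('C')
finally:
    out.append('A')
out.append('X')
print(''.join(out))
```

Execution trace: 'V' (try body) → 'E' (try body, no exception) → 'A' (finally) → 'X' (after the try/except). Output: VEAX

Answer: VEAX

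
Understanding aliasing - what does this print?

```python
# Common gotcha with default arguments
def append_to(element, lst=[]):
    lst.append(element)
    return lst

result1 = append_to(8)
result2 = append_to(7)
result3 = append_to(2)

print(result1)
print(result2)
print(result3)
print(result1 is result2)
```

Key concept: mutable default argument gotcha.
Step by step:
`result1 = append_to(8)` → result1 = [8]
`result2 = append_to(7)` → result1 = [8, 7] (same object as result2); result2 = [8, 7] (same object as result1)
`result3 = append_to(2)` → result1 = [8, 7, 2] (same object as result2, result3); result2 = [8, 7, 2] (same object as result1, result3); result3 = [8, 7, 2] (same object as result1, result2)
`print(result1)` → prints [8, 7, 2]
`print(result2)` → prints [8, 7, 2]
`print(result3)` → prints [8, 7, 2]
`print(result1 is result2)` → prints True

Answer:
[8, 7, 2]
[8, 7, 2]
[8, 7, 2]
True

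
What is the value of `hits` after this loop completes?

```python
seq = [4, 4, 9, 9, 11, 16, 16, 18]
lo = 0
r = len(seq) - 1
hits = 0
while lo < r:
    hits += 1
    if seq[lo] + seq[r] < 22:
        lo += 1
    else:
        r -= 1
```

Steps to find pair summing to 22
`hits` takes the values: 0 → 1 → 2 → 3 → 4 → 5 → 6 → 7

Answer: 7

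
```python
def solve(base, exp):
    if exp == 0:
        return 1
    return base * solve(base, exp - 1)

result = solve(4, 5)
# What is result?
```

solve(4, 5) = 4 * 4 * 4 * 4 * 4 = 1024

Answer: 1024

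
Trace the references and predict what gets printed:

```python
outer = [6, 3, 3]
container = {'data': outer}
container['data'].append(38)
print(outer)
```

Key concept: dict holds reference to list.
Step by step:
`outer = [6, 3, 3]` → outer = [6, 3, 3]
`container = {'data': outer}` → container = {'data': [6, 3, 3]}
`container['data'].append(38)` → outer = [6, 3, 3, 38]; container = {'data': [6, 3, 3, 38]}
`print(outer)` → prints [6, 3, 3, 38]

Answer: [6, 3, 3, 38]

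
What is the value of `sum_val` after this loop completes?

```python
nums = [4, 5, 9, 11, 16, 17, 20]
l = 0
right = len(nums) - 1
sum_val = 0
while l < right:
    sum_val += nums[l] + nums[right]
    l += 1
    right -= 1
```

Sum of pairs from ends
`sum_val` takes the values: 0 → 24 → 46 → 71

Answer: 71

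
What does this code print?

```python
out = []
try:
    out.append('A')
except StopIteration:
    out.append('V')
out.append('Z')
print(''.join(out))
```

Execution trace: 'A' (try body, no exception) → 'Z' (after the try/except). Output: AZ

Answer: AZ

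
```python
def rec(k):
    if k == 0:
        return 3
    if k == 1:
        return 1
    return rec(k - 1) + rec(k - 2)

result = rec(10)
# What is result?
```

Build up from base cases: rec(0)=3, rec(1)=1, rec(2)=4, rec(3)=5, rec(4)=9, rec(5)=14, rec(6)=23, ..., rec(10)=157

Answer: 157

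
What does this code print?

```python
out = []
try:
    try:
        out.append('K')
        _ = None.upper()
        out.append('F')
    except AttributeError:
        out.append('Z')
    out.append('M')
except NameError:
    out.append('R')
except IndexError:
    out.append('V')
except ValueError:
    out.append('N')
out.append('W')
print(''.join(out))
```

Execution trace: 'K' (inner try body) → 'Z' (inner except AttributeError) → 'M' (try body, no exception) → 'W' (after the try/except). Output: KZMW

Answer: KZMW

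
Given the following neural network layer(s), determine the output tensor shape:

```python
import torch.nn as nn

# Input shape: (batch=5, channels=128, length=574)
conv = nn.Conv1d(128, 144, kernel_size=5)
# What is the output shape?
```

Input: (5, 128, 574) -> Output: (5, 144, 570)

Answer: (5, 144, 570)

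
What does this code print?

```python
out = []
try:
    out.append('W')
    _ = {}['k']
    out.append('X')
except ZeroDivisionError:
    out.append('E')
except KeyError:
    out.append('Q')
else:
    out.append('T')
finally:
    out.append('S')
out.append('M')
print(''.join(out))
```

Execution trace: 'W' (try body) → 'Q' (except KeyError) → 'S' (finally) → 'M' (after the try/except). Output: WQSM

Answer: WQSM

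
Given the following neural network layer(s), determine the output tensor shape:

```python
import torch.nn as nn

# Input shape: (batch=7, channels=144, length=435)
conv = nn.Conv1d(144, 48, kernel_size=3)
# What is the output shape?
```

Input: (7, 144, 435) -> Output: (7, 48, 433)

Answer: (7, 48, 433)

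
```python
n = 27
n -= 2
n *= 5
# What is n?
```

Trace:
`n = 27` → n = 27
`n -= 2` → n = 25
`n *= 5` → n = 125
So n = 125

Answer: 125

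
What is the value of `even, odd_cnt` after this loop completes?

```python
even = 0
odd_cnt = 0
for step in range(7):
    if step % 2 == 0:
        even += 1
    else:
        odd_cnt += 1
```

Count evens and odds in range(7)
`even, odd_cnt` takes the values: (0, 0) → (1, 0) → (1, 1) → (2, 1) → (2, 2) → (3, 2) → (3, 3) → (4, 3)

Answer: 4, 3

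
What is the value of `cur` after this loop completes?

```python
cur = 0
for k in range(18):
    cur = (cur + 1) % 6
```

Increment mod 6, 18 times = 0
`cur` takes the values: 0 → 1 → 2 → 3 → 4 → 5 → 0 → 1 → 2 → 3 → 4 → 5 → 0 → 1 → 2 → 3 → 4 → 5 → 0

Answer: 0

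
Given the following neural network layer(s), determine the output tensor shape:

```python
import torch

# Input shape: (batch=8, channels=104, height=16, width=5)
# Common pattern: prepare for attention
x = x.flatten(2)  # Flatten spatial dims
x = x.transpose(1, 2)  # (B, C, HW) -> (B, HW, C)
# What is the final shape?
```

Input: (8, 104, 16, 5) -> after flatten(2): (8, 104, 80) -> Output: (8, 80, 104)

Answer: (8, 80, 104)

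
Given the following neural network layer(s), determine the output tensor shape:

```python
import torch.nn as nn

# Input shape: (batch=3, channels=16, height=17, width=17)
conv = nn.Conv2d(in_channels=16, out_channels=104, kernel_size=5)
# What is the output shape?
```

Input: (3, 16, 17, 17) -> Output: (3, 104, 13, 13)

Answer: (3, 104, 13, 13)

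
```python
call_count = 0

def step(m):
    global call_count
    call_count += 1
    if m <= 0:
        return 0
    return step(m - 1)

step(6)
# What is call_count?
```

Linear recursion stepping by 1: 7 calls from m=6 down to ≤0.

Answer: 7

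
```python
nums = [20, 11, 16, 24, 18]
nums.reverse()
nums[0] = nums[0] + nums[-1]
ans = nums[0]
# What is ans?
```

Trace:
`nums = [20, 11, 16, 24, 18]` → nums = [20, 11, 16, 24, 18]
`nums.reverse()` → nums = [18, 24, 16, 11, 20]
`nums[0] = nums[0] + nums[-1]` → nums = [38, 24, 16, 11, 20]
`ans = nums[0]` → ans = 38
So ans = 38

Answer: 38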